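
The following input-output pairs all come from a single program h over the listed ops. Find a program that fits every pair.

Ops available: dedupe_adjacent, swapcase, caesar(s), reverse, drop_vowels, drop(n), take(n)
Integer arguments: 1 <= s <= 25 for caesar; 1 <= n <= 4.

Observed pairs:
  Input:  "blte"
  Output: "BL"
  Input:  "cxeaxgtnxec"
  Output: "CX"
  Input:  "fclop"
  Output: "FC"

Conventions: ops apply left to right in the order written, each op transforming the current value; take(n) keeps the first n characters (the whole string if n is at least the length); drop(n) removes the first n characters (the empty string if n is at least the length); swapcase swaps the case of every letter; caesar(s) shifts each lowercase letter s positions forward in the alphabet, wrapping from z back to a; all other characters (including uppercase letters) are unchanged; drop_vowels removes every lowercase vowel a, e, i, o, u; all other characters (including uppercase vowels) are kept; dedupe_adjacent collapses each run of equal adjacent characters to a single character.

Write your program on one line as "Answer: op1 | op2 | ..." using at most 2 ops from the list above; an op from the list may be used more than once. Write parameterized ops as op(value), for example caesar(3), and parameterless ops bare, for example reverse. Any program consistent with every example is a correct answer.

take(2) | swapcase

Check, running the answer program on each example:
  "blte" -> "bl" -> "BL"
  "cxeaxgtnxec" -> "cx" -> "CX"
  "fclop" -> "fc" -> "FC"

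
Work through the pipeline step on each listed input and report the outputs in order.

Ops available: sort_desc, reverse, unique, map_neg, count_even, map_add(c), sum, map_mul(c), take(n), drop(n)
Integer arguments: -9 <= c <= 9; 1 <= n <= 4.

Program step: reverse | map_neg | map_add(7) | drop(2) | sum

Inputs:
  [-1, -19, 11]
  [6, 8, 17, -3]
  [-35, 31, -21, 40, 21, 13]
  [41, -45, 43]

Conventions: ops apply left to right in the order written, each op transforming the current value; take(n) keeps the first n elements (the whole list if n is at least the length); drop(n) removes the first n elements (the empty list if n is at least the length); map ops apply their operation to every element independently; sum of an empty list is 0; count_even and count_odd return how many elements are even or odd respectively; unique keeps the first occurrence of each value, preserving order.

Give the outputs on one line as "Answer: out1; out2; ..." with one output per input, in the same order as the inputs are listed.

Execution, op by op:
  [-1, -19, 11] -> [11, -19, -1] -> [-11, 19, 1] -> [-4, 26, 8] -> [8] -> 8
  [6, 8, 17, -3] -> [-3, 17, 8, 6] -> [3, -17, -8, -6] -> [10, -10, -1, 1] -> [-1, 1] -> 0
  [-35, 31, -21, 40, 21, 13] -> [13, 21, 40, -21, 31, -35] -> [-13, -21, -40, 21, -31, 35] -> [-6, -14, -33, 28, -24, 42] -> [-33, 28, -24, 42] -> 13
  [41, -45, 43] -> [43, -45, 41] -> [-43, 45, -41] -> [-36, 52, -34] -> [-34] -> -34

8; 0; 13; -34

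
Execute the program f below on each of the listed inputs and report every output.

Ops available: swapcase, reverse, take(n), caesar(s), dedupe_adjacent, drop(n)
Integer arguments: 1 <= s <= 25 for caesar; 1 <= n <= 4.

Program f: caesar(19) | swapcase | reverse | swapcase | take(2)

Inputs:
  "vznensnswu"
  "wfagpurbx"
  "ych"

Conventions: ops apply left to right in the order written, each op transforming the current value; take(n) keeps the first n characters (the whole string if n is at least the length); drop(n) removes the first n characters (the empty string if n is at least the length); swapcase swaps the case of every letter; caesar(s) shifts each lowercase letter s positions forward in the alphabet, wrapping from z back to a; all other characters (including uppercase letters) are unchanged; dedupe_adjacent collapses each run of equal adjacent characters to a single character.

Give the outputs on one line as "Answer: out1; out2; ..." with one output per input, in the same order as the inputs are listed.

Execution, op by op:
  "vznensnswu" -> "osgxglglpn" -> "OSGXGLGLPN" -> "NPLGLGXGSO" -> "nplglgxgso" -> "np"
  "wfagpurbx" -> "pytzinkuq" -> "PYTZINKUQ" -> "QUKNIZTYP" -> "qukniztyp" -> "qu"
  "ych" -> "rva" -> "RVA" -> "AVR" -> "avr" -> "av"

"np"; "qu"; "av"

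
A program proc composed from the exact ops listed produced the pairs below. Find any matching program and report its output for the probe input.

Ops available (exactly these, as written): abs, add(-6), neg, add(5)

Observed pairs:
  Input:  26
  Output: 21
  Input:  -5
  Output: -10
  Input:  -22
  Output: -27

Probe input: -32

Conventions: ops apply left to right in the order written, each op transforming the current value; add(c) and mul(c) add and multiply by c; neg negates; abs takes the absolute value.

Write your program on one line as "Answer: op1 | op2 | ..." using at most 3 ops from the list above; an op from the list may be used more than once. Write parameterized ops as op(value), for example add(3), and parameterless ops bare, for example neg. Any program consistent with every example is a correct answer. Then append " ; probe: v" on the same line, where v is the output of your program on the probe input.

neg | add(5) | neg ; probe: -37

Check, running the answer program on each example:
  26 -> -26 -> -21 -> 21
  -5 -> 5 -> 10 -> -10
  -22 -> 22 -> 27 -> -27
  probe: -32 -> 32 -> 37 -> -37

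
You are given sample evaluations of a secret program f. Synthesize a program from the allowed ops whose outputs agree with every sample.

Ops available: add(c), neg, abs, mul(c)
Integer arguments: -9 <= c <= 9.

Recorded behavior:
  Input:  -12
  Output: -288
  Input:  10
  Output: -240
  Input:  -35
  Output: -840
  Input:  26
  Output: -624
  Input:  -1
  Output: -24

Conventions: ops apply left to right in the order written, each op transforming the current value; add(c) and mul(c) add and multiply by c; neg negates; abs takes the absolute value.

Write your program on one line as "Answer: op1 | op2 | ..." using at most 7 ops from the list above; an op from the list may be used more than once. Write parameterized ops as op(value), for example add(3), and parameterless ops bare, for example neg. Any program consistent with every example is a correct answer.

abs | neg | mul(-3) | neg | mul(-8) | neg

Check, running the answer program on each example:
  -12 -> 12 -> -12 -> 36 -> -36 -> 288 -> -288
  10 -> 10 -> -10 -> 30 -> -30 -> 240 -> -240
  -35 -> 35 -> -35 -> 105 -> -105 -> 840 -> -840
  26 -> 26 -> -26 -> 78 -> -78 -> 624 -> -624
  -1 -> 1 -> -1 -> 3 -> -3 -> 24 -> -24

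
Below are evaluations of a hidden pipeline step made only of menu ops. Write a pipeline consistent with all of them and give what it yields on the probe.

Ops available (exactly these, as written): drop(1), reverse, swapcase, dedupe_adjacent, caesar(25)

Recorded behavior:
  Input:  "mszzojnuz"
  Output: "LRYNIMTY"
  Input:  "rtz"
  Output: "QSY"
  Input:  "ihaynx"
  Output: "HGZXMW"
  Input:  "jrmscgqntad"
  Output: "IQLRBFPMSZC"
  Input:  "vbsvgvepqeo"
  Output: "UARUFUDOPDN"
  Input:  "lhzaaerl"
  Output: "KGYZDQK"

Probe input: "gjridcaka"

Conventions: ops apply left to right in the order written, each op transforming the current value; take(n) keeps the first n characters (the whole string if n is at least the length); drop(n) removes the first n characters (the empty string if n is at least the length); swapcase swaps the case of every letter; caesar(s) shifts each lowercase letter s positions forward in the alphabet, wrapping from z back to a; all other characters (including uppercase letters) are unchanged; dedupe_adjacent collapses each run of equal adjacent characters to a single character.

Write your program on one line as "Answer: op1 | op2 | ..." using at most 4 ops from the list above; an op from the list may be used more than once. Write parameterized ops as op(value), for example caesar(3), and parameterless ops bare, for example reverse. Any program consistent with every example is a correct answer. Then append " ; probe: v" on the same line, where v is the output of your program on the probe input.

caesar(25) | swapcase | dedupe_adjacent ; probe: "FIQHCBZJZ"

Check, running the answer program on each example:
  "mszzojnuz" -> "lryynimty" -> "LRYYNIMTY" -> "LRYNIMTY"
  "rtz" -> "qsy" -> "QSY" -> "QSY"
  "ihaynx" -> "hgzxmw" -> "HGZXMW" -> "HGZXMW"
  "jrmscgqntad" -> "iqlrbfpmszc" -> "IQLRBFPMSZC" -> "IQLRBFPMSZC"
  "vbsvgvepqeo" -> "uarufudopdn" -> "UARUFUDOPDN" -> "UARUFUDOPDN"
  "lhzaaerl" -> "kgyzzdqk" -> "KGYZZDQK" -> "KGYZDQK"
  probe: "gjridcaka" -> "fiqhcbzjz" -> "FIQHCBZJZ" -> "FIQHCBZJZ"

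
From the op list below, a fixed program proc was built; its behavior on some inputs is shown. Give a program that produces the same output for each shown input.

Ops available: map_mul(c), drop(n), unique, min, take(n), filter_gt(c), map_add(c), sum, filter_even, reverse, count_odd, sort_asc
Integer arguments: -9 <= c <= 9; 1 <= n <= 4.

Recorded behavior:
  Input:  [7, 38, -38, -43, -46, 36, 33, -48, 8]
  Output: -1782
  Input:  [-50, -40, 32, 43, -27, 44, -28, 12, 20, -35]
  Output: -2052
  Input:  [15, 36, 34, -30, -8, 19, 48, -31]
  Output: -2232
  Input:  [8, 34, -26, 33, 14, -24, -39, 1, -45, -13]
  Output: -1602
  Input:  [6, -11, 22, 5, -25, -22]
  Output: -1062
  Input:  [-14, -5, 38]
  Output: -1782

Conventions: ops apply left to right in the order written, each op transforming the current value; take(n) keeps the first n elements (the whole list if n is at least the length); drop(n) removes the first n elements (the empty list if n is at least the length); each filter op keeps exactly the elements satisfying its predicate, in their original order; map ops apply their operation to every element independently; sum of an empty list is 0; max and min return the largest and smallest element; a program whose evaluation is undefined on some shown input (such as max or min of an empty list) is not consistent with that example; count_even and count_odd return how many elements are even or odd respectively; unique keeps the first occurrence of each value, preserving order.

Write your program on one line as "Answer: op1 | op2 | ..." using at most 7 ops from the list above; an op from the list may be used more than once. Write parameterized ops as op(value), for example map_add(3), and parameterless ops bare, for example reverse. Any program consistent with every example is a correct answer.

map_mul(-5) | map_add(-8) | sort_asc | map_mul(9) | take(3) | min

Check, running the answer program on each example:
  [7, 38, -38, -43, -46, 36, 33, -48, 8] -> [-35, -190, 190, 215, 230, -180, -165, 240, -40] -> [-43, -198, 182, 207, 222, -188, -173, 232, -48] -> [-198, -188, -173, -48, -43, 182, 207, 222, 232] -> [-1782, -1692, -1557, -432, -387, 1638, 1863, 1998, 2088] -> [-1782, -1692, -1557] -> -1782
  [-50, -40, 32, 43, -27, 44, -28, 12, 20, -35] -> [250, 200, -160, -215, 135, -220, 140, -60, -100, 175] -> [242, 192, -168, -223, 127, -228, 132, -68, -108, 167] -> [-228, -223, -168, -108, -68, 127, 132, 167, 192, 242] -> [-2052, -2007, -1512, -972, -612, 1143, 1188, 1503, 1728, 2178] -> [-2052, -2007, -1512] -> -2052
  [15, 36, 34, -30, -8, 19, 48, -31] -> [-75, -180, -170, 150, 40, -95, -240, 155] -> [-83, -188, -178, 142, 32, -103, -248, 147] -> [-248, -188, -178, -103, -83, 32, 142, 147] -> [-2232, -1692, -1602, -927, -747, 288, 1278, 1323] -> [-2232, -1692, -1602] -> -2232
  [8, 34, -26, 33, 14, -24, -39, 1, -45, -13] -> [-40, -170, 130, -165, -70, 120, 195, -5, 225, 65] -> [-48, -178, 122, -173, -78, 112, 187, -13, 217, 57] -> [-178, -173, -78, -48, -13, 57, 112, 122, 187, 217] -> [-1602, -1557, -702, -432, -117, 513, 1008, 1098, 1683, 1953] -> [-1602, -1557, -702] -> -1602
  [6, -11, 22, 5, -25, -22] -> [-30, 55, -110, -25, 125, 110] -> [-38, 47, -118, -33, 117, 102] -> [-118, -38, -33, 47, 102, 117] -> [-1062, -342, -297, 423, 918, 1053] -> [-1062, -342, -297] -> -1062
  [-14, -5, 38] -> [70, 25, -190] -> [62, 17, -198] -> [-198, 17, 62] -> [-1782, 153, 558] -> [-1782, 153, 558] -> -1782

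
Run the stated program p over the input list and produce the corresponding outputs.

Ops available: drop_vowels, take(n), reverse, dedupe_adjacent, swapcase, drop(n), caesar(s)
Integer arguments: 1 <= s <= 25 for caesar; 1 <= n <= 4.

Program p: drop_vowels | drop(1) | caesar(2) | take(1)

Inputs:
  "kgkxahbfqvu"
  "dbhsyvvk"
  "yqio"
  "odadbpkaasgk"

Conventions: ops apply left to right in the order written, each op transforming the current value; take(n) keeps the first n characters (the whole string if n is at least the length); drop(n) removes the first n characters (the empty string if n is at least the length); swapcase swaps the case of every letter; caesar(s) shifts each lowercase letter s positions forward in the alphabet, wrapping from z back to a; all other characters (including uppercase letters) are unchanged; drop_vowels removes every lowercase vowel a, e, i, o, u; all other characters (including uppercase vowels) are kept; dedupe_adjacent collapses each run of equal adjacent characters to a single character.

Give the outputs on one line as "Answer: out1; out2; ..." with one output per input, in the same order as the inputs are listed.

"i"; "d"; "s"; "f"

Execution, op by op:
  "kgkxahbfqvu" -> "kgkxhbfqv" -> "gkxhbfqv" -> "imzjdhsx" -> "i"
  "dbhsyvvk" -> "dbhsyvvk" -> "bhsyvvk" -> "djuaxxm" -> "d"
  "yqio" -> "yq" -> "q" -> "s" -> "s"
  "odadbpkaasgk" -> "ddbpksgk" -> "dbpksgk" -> "fdrmuim" -> "f"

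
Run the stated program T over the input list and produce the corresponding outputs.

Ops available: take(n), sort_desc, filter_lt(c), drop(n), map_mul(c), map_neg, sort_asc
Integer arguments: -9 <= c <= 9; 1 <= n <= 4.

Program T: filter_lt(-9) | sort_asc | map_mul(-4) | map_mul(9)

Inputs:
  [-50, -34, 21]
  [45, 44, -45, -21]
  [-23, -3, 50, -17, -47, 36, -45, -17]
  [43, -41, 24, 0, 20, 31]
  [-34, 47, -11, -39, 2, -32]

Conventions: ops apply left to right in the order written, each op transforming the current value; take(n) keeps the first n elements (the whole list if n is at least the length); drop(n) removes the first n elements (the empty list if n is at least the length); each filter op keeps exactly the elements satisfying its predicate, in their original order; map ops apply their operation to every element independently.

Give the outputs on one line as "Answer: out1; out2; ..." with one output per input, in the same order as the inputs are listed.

[1800, 1224]; [1620, 756]; [1692, 1620, 828, 612, 612]; [1476]; [1404, 1224, 1152, 396]

Execution, op by op:
  [-50, -34, 21] -> [-50, -34] -> [-50, -34] -> [200, 136] -> [1800, 1224]
  [45, 44, -45, -21] -> [-45, -21] -> [-45, -21] -> [180, 84] -> [1620, 756]
  [-23, -3, 50, -17, -47, 36, -45, -17] -> [-23, -17, -47, -45, -17] -> [-47, -45, -23, -17, -17] -> [188, 180, 92, 68, 68] -> [1692, 1620, 828, 612, 612]
  [43, -41, 24, 0, 20, 31] -> [-41] -> [-41] -> [164] -> [1476]
  [-34, 47, -11, -39, 2, -32] -> [-34, -11, -39, -32] -> [-39, -34, -32, -11] -> [156, 136, 128, 44] -> [1404, 1224, 1152, 396]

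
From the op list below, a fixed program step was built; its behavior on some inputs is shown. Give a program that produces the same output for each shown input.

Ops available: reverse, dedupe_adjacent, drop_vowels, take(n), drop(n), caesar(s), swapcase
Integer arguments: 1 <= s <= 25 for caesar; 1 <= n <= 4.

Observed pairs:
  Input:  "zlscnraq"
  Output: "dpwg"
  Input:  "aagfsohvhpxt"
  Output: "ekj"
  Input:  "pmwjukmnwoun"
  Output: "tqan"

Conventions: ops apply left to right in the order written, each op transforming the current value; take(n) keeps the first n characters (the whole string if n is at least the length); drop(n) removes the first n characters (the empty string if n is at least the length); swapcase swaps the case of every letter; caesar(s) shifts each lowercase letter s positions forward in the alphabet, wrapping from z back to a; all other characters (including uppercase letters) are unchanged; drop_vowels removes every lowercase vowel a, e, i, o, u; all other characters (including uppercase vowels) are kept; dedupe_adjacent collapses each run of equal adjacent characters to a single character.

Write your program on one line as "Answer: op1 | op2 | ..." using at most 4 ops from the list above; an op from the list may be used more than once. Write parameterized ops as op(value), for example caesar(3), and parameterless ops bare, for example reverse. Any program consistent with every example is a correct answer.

take(4) | caesar(21) | dedupe_adjacent | caesar(9)

Check, running the answer program on each example:
  "zlscnraq" -> "zlsc" -> "ugnx" -> "ugnx" -> "dpwg"
  "aagfsohvhpxt" -> "aagf" -> "vvba" -> "vba" -> "ekj"
  "pmwjukmnwoun" -> "pmwj" -> "khre" -> "khre" -> "tqan"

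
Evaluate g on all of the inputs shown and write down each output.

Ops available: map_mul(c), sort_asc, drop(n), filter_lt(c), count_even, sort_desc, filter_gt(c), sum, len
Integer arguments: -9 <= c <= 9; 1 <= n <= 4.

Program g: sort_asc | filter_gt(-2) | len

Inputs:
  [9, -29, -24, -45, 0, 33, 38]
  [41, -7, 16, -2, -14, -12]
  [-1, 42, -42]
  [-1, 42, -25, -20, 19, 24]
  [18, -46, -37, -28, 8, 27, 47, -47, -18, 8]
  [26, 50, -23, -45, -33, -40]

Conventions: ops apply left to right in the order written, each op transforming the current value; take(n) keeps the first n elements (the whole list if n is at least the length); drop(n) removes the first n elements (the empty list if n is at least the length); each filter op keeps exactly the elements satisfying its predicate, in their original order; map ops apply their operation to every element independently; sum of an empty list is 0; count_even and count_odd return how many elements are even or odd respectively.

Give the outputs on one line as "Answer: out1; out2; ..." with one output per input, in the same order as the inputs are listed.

4; 2; 2; 4; 5; 2

Execution, op by op:
  [9, -29, -24, -45, 0, 33, 38] -> [-45, -29, -24, 0, 9, 33, 38] -> [0, 9, 33, 38] -> 4
  [41, -7, 16, -2, -14, -12] -> [-14, -12, -7, -2, 16, 41] -> [16, 41] -> 2
  [-1, 42, -42] -> [-42, -1, 42] -> [-1, 42] -> 2
  [-1, 42, -25, -20, 19, 24] -> [-25, -20, -1, 19, 24, 42] -> [-1, 19, 24, 42] -> 4
  [18, -46, -37, -28, 8, 27, 47, -47, -18, 8] -> [-47, -46, -37, -28, -18, 8, 8, 18, 27, 47] -> [8, 8, 18, 27, 47] -> 5
  [26, 50, -23, -45, -33, -40] -> [-45, -40, -33, -23, 26, 50] -> [26, 50] -> 2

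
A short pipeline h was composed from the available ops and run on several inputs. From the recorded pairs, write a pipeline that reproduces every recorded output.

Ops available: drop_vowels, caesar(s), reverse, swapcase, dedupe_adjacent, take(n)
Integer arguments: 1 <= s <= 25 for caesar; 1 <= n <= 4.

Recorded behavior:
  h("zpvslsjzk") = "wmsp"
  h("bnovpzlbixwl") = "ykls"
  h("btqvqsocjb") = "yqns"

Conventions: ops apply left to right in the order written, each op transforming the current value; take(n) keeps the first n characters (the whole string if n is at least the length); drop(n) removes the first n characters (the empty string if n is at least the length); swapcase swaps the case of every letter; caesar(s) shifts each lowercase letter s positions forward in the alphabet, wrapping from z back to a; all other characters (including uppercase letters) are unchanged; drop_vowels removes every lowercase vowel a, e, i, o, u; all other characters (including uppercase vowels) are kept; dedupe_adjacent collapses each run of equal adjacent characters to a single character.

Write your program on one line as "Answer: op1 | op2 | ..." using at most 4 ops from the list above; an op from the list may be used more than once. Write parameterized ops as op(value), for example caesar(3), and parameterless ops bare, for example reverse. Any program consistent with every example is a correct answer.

caesar(23) | swapcase | take(4) | swapcase

Check, running the answer program on each example:
  "zpvslsjzk" -> "wmspipgwh" -> "WMSPIPGWH" -> "WMSP" -> "wmsp"
  "bnovpzlbixwl" -> "yklsmwiyfuti" -> "YKLSMWIYFUTI" -> "YKLS" -> "ykls"
  "btqvqsocjb" -> "yqnsnplzgy" -> "YQNSNPLZGY" -> "YQNS" -> "yqns"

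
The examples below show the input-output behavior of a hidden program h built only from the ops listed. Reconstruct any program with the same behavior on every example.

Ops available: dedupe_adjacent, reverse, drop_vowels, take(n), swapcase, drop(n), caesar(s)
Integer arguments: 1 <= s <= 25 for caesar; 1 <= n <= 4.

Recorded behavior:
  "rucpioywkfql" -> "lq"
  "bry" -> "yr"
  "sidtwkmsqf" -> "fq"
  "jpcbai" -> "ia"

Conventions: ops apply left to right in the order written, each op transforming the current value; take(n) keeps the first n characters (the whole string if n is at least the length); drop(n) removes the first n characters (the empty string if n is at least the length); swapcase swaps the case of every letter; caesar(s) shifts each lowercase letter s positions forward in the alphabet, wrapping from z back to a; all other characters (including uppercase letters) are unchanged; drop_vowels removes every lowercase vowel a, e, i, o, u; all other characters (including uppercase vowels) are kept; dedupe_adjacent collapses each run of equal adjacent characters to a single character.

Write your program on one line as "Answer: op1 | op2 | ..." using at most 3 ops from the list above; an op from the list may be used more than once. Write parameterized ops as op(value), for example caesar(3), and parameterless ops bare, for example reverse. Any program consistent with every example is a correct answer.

reverse | take(2)

Check, running the answer program on each example:
  "rucpioywkfql" -> "lqfkwyoipcur" -> "lq"
  "bry" -> "yrb" -> "yr"
  "sidtwkmsqf" -> "fqsmkwtdis" -> "fq"
  "jpcbai" -> "iabcpj" -> "ia"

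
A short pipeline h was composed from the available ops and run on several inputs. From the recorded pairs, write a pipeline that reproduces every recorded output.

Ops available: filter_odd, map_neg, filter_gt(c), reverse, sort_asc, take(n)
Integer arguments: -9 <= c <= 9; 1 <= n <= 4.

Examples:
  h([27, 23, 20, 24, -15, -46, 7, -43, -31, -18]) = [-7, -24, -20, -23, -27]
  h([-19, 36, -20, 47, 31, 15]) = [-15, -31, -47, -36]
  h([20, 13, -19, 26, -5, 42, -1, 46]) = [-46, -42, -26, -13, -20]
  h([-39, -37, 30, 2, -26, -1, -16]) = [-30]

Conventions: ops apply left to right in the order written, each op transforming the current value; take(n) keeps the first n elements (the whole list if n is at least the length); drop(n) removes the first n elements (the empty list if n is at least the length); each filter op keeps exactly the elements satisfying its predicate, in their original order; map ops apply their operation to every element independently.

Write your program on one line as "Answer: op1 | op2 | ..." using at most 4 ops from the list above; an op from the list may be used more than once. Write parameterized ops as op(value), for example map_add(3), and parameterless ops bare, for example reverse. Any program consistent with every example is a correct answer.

filter_gt(3) | reverse | map_neg

Check, running the answer program on each example:
  [27, 23, 20, 24, -15, -46, 7, -43, -31, -18] -> [27, 23, 20, 24, 7] -> [7, 24, 20, 23, 27] -> [-7, -24, -20, -23, -27]
  [-19, 36, -20, 47, 31, 15] -> [36, 47, 31, 15] -> [15, 31, 47, 36] -> [-15, -31, -47, -36]
  [20, 13, -19, 26, -5, 42, -1, 46] -> [20, 13, 26, 42, 46] -> [46, 42, 26, 13, 20] -> [-46, -42, -26, -13, -20]
  [-39, -37, 30, 2, -26, -1, -16] -> [30] -> [30] -> [-30]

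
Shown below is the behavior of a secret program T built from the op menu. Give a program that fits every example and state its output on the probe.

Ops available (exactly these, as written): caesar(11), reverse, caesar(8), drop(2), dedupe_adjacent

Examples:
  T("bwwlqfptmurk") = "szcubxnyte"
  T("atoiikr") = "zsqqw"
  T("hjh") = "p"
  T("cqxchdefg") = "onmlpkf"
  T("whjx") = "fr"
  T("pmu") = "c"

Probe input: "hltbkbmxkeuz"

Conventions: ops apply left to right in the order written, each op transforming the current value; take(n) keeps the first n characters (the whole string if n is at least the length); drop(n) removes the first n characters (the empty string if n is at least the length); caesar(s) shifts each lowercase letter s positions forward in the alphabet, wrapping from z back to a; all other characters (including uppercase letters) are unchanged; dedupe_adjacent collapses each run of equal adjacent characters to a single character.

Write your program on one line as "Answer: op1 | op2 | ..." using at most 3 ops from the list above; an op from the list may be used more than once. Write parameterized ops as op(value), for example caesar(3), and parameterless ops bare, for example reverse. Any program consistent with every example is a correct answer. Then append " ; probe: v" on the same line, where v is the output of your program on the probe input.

drop(2) | caesar(8) | reverse ; probe: "hcmsfujsjb"

Check, running the answer program on each example:
  "bwwlqfptmurk" -> "wlqfptmurk" -> "etynxbuczs" -> "szcubxnyte"
  "atoiikr" -> "oiikr" -> "wqqsz" -> "zsqqw"
  "hjh" -> "h" -> "p" -> "p"
  "cqxchdefg" -> "xchdefg" -> "fkplmno" -> "onmlpkf"
  "whjx" -> "jx" -> "rf" -> "fr"
  "pmu" -> "u" -> "c" -> "c"
  probe: "hltbkbmxkeuz" -> "tbkbmxkeuz" -> "bjsjufsmch" -> "hcmsfujsjb"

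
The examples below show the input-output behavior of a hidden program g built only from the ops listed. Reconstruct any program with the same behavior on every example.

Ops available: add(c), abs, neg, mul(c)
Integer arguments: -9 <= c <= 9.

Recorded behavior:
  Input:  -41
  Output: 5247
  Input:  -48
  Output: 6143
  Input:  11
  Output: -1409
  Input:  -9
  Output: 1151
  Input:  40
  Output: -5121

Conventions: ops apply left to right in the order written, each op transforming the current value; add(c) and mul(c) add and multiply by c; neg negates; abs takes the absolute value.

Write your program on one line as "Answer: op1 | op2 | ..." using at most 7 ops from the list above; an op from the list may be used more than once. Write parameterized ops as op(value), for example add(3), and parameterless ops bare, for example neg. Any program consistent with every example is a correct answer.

neg | mul(-4) | mul(8) | neg | mul(4) | add(-1)

Check, running the answer program on each example:
  -41 -> 41 -> -164 -> -1312 -> 1312 -> 5248 -> 5247
  -48 -> 48 -> -192 -> -1536 -> 1536 -> 6144 -> 6143
  11 -> -11 -> 44 -> 352 -> -352 -> -1408 -> -1409
  -9 -> 9 -> -36 -> -288 -> 288 -> 1152 -> 1151
  40 -> -40 -> 160 -> 1280 -> -1280 -> -5120 -> -5121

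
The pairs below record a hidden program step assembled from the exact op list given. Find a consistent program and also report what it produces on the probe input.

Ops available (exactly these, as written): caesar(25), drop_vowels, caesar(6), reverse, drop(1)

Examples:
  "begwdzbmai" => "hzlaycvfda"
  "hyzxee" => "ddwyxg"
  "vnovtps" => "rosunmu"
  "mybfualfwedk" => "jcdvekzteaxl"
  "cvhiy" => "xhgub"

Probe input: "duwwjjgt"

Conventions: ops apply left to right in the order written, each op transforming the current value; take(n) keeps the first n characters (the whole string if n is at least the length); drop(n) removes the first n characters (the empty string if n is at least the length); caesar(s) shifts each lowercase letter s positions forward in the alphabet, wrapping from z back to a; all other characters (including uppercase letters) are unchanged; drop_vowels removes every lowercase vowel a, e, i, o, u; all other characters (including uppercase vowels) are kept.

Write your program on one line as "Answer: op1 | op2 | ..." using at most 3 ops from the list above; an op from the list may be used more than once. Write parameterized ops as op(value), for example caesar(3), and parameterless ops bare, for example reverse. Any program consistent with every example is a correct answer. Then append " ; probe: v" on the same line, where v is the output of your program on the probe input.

caesar(25) | reverse ; probe: "sfiivvtc"

Check, running the answer program on each example:
  "begwdzbmai" -> "adfvcyalzh" -> "hzlaycvfda"
  "hyzxee" -> "gxywdd" -> "ddwyxg"
  "vnovtps" -> "umnusor" -> "rosunmu"
  "mybfualfwedk" -> "lxaetzkevdcj" -> "jcdvekzteaxl"
  "cvhiy" -> "bughx" -> "xhgub"
  probe: "duwwjjgt" -> "ctvviifs" -> "sfiivvtc"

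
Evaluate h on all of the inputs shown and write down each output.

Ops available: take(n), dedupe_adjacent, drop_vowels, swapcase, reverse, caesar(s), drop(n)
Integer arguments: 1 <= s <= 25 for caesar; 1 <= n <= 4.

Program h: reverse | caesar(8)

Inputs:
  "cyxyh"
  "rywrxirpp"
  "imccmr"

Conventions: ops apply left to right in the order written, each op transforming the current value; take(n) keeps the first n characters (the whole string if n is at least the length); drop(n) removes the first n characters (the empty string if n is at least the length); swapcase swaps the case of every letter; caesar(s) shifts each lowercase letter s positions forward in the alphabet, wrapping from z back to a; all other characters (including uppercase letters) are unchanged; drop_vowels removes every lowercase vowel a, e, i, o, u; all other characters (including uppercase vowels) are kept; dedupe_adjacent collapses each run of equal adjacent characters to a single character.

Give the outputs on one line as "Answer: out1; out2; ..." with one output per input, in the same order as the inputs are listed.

"pgfgk"; "xxzqfzegz"; "zukkuq"

Execution, op by op:
  "cyxyh" -> "hyxyc" -> "pgfgk"
  "rywrxirpp" -> "pprixrwyr" -> "xxzqfzegz"
  "imccmr" -> "rmccmi" -> "zukkuq"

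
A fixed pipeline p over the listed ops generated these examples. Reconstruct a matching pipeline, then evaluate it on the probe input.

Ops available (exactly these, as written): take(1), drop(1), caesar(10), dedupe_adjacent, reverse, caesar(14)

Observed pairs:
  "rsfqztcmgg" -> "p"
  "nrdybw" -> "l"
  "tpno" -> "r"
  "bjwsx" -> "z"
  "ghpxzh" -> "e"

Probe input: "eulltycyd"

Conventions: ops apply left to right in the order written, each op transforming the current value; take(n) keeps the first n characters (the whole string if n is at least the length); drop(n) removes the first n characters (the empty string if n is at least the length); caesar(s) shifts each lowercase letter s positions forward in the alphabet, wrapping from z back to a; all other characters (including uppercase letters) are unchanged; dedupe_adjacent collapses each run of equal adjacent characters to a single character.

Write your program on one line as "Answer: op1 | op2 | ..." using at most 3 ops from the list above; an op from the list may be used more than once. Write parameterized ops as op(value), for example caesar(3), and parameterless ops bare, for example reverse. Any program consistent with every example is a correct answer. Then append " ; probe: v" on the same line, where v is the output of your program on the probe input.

caesar(10) | take(1) | caesar(14) ; probe: "c"

Check, running the answer program on each example:
  "rsfqztcmgg" -> "bcpajdmwqq" -> "b" -> "p"
  "nrdybw" -> "xbnilg" -> "x" -> "l"
  "tpno" -> "dzxy" -> "d" -> "r"
  "bjwsx" -> "ltgch" -> "l" -> "z"
  "ghpxzh" -> "qrzhjr" -> "q" -> "e"
  probe: "eulltycyd" -> "oevvdimin" -> "o" -> "c"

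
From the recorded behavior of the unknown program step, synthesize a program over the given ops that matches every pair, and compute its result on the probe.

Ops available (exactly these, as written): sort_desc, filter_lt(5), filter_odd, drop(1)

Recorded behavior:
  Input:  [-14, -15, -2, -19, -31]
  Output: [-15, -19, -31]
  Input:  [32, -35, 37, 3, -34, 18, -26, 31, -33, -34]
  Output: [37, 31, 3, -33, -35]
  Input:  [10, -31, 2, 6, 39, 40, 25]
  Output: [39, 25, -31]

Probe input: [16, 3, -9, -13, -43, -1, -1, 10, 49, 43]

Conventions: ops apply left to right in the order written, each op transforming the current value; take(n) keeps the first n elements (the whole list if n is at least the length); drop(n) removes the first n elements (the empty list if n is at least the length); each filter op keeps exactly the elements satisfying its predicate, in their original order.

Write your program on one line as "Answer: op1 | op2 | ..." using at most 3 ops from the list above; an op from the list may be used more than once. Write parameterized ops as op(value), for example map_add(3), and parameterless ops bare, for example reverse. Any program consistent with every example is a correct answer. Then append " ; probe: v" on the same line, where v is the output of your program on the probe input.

filter_odd | sort_desc ; probe: [49, 43, 3, -1, -1, -9, -13, -43]

Check, running the answer program on each example:
  [-14, -15, -2, -19, -31] -> [-15, -19, -31] -> [-15, -19, -31]
  [32, -35, 37, 3, -34, 18, -26, 31, -33, -34] -> [-35, 37, 3, 31, -33] -> [37, 31, 3, -33, -35]
  [10, -31, 2, 6, 39, 40, 25] -> [-31, 39, 25] -> [39, 25, -31]
  probe: [16, 3, -9, -13, -43, -1, -1, 10, 49, 43] -> [3, -9, -13, -43, -1, -1, 49, 43] -> [49, 43, 3, -1, -1, -9, -13, -43]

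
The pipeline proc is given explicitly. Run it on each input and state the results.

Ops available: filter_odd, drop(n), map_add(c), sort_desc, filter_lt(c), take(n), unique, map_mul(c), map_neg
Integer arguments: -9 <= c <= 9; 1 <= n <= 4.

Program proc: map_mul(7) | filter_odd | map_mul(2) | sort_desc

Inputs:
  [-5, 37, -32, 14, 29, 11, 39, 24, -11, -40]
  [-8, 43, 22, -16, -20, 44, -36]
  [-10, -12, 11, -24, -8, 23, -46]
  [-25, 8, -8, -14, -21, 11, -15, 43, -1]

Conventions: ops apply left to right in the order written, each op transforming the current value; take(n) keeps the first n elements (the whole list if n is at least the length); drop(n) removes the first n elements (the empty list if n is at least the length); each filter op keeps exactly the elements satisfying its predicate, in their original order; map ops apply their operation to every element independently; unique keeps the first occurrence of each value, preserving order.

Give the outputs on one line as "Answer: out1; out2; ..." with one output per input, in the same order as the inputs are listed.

[546, 518, 406, 154, -70, -154]; [602]; [322, 154]; [602, 154, -14, -210, -294, -350]

Execution, op by op:
  [-5, 37, -32, 14, 29, 11, 39, 24, -11, -40] -> [-35, 259, -224, 98, 203, 77, 273, 168, -77, -280] -> [-35, 259, 203, 77, 273, -77] -> [-70, 518, 406, 154, 546, -154] -> [546, 518, 406, 154, -70, -154]
  [-8, 43, 22, -16, -20, 44, -36] -> [-56, 301, 154, -112, -140, 308, -252] -> [301] -> [602] -> [602]
  [-10, -12, 11, -24, -8, 23, -46] -> [-70, -84, 77, -168, -56, 161, -322] -> [77, 161] -> [154, 322] -> [322, 154]
  [-25, 8, -8, -14, -21, 11, -15, 43, -1] -> [-175, 56, -56, -98, -147, 77, -105, 301, -7] -> [-175, -147, 77, -105, 301, -7] -> [-350, -294, 154, -210, 602, -14] -> [602, 154, -14, -210, -294, -350]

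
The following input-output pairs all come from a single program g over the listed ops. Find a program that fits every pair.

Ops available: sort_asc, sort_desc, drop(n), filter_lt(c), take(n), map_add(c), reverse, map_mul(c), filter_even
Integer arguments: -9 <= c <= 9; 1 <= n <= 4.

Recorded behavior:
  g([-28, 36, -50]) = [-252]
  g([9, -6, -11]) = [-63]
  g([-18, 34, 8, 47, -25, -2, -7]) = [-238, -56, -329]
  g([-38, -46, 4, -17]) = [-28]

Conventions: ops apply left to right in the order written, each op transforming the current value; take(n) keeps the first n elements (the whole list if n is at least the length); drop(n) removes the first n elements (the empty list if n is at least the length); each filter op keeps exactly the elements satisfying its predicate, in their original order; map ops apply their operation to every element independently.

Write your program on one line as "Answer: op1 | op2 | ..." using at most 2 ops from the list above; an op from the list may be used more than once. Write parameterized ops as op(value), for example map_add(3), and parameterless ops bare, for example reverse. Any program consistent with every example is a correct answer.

map_mul(-7) | filter_lt(6)

Check, running the answer program on each example:
  [-28, 36, -50] -> [196, -252, 350] -> [-252]
  [9, -6, -11] -> [-63, 42, 77] -> [-63]
  [-18, 34, 8, 47, -25, -2, -7] -> [126, -238, -56, -329, 175, 14, 49] -> [-238, -56, -329]
  [-38, -46, 4, -17] -> [266, 322, -28, 119] -> [-28]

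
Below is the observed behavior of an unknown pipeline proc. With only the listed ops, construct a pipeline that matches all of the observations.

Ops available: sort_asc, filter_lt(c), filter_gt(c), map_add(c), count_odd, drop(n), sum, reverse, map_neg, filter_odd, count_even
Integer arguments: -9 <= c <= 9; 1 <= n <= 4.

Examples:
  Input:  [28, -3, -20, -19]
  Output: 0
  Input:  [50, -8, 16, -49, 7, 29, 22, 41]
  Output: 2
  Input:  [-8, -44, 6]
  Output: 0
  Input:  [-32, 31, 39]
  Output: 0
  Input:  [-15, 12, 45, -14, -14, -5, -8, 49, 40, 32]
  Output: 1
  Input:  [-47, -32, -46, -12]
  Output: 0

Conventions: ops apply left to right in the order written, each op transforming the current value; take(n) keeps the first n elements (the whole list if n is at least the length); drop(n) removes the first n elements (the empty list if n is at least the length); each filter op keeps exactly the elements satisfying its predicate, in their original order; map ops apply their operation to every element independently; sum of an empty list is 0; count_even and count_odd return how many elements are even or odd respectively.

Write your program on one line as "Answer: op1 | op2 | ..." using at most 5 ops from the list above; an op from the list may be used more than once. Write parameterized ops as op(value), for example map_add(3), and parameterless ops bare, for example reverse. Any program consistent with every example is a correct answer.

filter_gt(-7) | sort_asc | filter_gt(6) | drop(2) | count_even

Check, running the answer program on each example:
  [28, -3, -20, -19] -> [28, -3] -> [-3, 28] -> [28] -> [] -> 0
  [50, -8, 16, -49, 7, 29, 22, 41] -> [50, 16, 7, 29, 22, 41] -> [7, 16, 22, 29, 41, 50] -> [7, 16, 22, 29, 41, 50] -> [22, 29, 41, 50] -> 2
  [-8, -44, 6] -> [6] -> [6] -> [] -> [] -> 0
  [-32, 31, 39] -> [31, 39] -> [31, 39] -> [31, 39] -> [] -> 0
  [-15, 12, 45, -14, -14, -5, -8, 49, 40, 32] -> [12, 45, -5, 49, 40, 32] -> [-5, 12, 32, 40, 45, 49] -> [12, 32, 40, 45, 49] -> [40, 45, 49] -> 1
  [-47, -32, -46, -12] -> [] -> [] -> [] -> [] -> 0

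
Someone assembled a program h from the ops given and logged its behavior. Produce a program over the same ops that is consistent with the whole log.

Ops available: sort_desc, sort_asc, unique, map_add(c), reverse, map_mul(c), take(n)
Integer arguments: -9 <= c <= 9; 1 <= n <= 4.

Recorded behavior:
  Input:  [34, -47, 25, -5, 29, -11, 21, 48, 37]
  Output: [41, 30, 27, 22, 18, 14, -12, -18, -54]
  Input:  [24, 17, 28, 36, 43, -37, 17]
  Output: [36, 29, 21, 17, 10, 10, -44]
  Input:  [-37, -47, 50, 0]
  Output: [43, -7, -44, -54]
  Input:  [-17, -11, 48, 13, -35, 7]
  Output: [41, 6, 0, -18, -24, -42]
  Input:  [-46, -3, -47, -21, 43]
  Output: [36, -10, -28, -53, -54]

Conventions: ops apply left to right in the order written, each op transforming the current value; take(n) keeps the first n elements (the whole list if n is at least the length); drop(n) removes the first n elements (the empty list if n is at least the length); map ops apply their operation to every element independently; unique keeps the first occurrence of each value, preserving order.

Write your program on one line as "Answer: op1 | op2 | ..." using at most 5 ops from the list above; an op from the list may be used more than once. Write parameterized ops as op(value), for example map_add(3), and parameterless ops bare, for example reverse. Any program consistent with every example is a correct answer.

sort_desc | reverse | map_add(-7) | reverse

Check, running the answer program on each example:
  [34, -47, 25, -5, 29, -11, 21, 48, 37] -> [48, 37, 34, 29, 25, 21, -5, -11, -47] -> [-47, -11, -5, 21, 25, 29, 34, 37, 48] -> [-54, -18, -12, 14, 18, 22, 27, 30, 41] -> [41, 30, 27, 22, 18, 14, -12, -18, -54]
  [24, 17, 28, 36, 43, -37, 17] -> [43, 36, 28, 24, 17, 17, -37] -> [-37, 17, 17, 24, 28, 36, 43] -> [-44, 10, 10, 17, 21, 29, 36] -> [36, 29, 21, 17, 10, 10, -44]
  [-37, -47, 50, 0] -> [50, 0, -37, -47] -> [-47, -37, 0, 50] -> [-54, -44, -7, 43] -> [43, -7, -44, -54]
  [-17, -11, 48, 13, -35, 7] -> [48, 13, 7, -11, -17, -35] -> [-35, -17, -11, 7, 13, 48] -> [-42, -24, -18, 0, 6, 41] -> [41, 6, 0, -18, -24, -42]
  [-46, -3, -47, -21, 43] -> [43, -3, -21, -46, -47] -> [-47, -46, -21, -3, 43] -> [-54, -53, -28, -10, 36] -> [36, -10, -28, -53, -54]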